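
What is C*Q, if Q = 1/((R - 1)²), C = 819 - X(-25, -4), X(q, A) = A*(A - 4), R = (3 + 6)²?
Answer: 787/6400 ≈ 0.12297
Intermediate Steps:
R = 81 (R = 9² = 81)
X(q, A) = A*(-4 + A)
C = 787 (C = 819 - (-4)*(-4 - 4) = 819 - (-4)*(-8) = 819 - 1*32 = 819 - 32 = 787)
Q = 1/6400 (Q = 1/((81 - 1)²) = 1/(80²) = 1/6400 ≈ 0.00015625)
C*Q = 787*(1/6400) = 787/6400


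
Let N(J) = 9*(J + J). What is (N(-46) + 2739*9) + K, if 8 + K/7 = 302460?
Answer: 2140987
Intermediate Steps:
K = 2117164 (K = -56 + 7*302460 = -56 + 2117220 = 2117164)
N(J) = 18*J (N(J) = 9*(2*J) = 18*J)
(N(-46) + 2739*9) + K = (18*(-46) + 2739*9) + 2117164 = (-828 + 24651) + 2117164 = 23823 + 2117164 = 2140987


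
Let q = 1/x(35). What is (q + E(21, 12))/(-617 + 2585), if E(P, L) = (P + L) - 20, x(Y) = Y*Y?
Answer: 7963/1205400 ≈ 0.0066061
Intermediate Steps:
x(Y) = Y**2
q = 1/1225 (q = 1/(35**2) = 1/1225 ≈ 0.00081633)
E(P, L) = -20 + L + P (E(P, L) = (L + P) - 20 = -20 + L + P)
(q + E(21, 12))/(-617 + 2585) = (1/1225 + (-20 + 12 + 21))/(-617 + 2585) = (1/1225 + 13)/1968 = (15926/1225)*(1/1968) = 7963/1205400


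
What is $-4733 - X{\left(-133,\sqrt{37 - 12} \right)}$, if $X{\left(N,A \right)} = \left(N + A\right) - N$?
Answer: $-4738$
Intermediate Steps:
$X{\left(N,A \right)} = A$ ($X{\left(N,A \right)} = \left(A + N\right) - N = A$)
$-4733 - X{\left(-133,\sqrt{37 - 12} \right)} = -4733 - \sqrt{37 - 12} = -4733 - \sqrt{25} = -4733 - 5 = -4738$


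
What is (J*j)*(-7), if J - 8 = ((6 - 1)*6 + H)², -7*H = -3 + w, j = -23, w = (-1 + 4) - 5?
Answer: 1072191/7 ≈ 1.5317e+5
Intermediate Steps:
w = -2 (w = 3 - 5 = -2)
H = 5/7 (H = -(-3 - 2)/7 = -⅐*(-5) = 5/7 ≈ 0.71429)
J = 46617/49 (J = 8 + ((6 - 1)*6 + 5/7)² = 8 + (5*6 + 5/7)² = 8 + (30 + 5/7)² = 8 + (215/7)² = 8 + 46225/49 = 46617/49 ≈ 951.37)
(J*j)*(-7) = ((46617/49)*(-23))*(-7) = -1072191/49*(-7) = 1072191/7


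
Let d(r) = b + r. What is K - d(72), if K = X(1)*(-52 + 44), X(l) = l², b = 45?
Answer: -125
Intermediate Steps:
d(r) = 45 + r
K = -8 (K = 1²*(-52 + 44) = 1*(-8) = -8)
K - d(72) = -8 - (45 + 72) = -8 - 1*117 = -8 - 117 = -125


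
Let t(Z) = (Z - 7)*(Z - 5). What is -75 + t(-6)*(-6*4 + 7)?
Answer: -2506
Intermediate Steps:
t(Z) = (-7 + Z)*(-5 + Z)
-75 + t(-6)*(-6*4 + 7) = -75 + (35 + (-6)² - 12*(-6))*(-6*4 + 7) = -75 + (35 + 36 + 72)*(-24 + 7) = -75 + 143*(-17) = -75 - 2431 = -2506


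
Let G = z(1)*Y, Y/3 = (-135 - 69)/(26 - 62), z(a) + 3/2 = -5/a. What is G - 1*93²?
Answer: -17519/2 ≈ -8759.5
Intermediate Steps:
z(a) = -3/2 - 5/a
Y = 17 (Y = 3*((-135 - 69)/(26 - 62)) = 3*(-204/(-36)) = 3*(-204*(-1/36)) = 3*(17/3) = 17)
G = -221/2 (G = (-3/2 - 5/1)*17 = (-3/2 - 5*1)*17 = (-3/2 - 5)*17 = -13/2*17 = -221/2 ≈ -110.50)
G - 1*93² = -221/2 - 1*93² = -221/2 - 1*8649 = -221/2 - 8649 = -17519/2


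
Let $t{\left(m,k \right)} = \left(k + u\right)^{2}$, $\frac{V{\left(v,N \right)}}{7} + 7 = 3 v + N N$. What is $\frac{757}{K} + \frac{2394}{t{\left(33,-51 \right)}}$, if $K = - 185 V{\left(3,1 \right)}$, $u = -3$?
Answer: $\frac{131357}{209790} \approx 0.62614$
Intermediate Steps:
$V{\left(v,N \right)} = -49 + 7 N^{2} + 21 v$ ($V{\left(v,N \right)} = -49 + 7 \left(3 v + N N\right) = -49 + 7 \left(3 v + N^{2}\right) = -49 + 7 \left(N^{2} + 3 v\right) = -49 + \left(7 N^{2} + 21 v\right) = -49 + 7 N^{2} + 21 v$)
$t{\left(m,k \right)} = \left(-3 + k\right)^{2}$ ($t{\left(m,k \right)} = \left(k - 3\right)^{2} = \left(-3 + k\right)^{2}$)
$K = -3885$ ($K = - 185 \left(-49 + 7 \cdot 1^{2} + 21 \cdot 3\right) = - 185 \left(-49 + 7 \cdot 1 + 63\right) = - 185 \left(-49 + 7 + 63\right) = \left(-185\right) 21 = -3885$)
$\frac{757}{K} + \frac{2394}{t{\left(33,-51 \right)}} = \frac{757}{-3885} + \frac{2394}{\left(-3 - 51\right)^{2}} = 757 \left(- \frac{1}{3885}\right) + \frac{2394}{\left(-54\right)^{2}} = - \frac{757}{3885} + \frac{2394}{2916} = - \frac{757}{3885} + 2394 \cdot \frac{1}{2916} = - \frac{757}{3885} + \frac{133}{162} = \frac{131357}{209790}$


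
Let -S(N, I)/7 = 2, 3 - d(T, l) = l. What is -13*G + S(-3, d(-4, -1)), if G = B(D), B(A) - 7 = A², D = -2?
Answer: -157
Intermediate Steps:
d(T, l) = 3 - l
B(A) = 7 + A²
S(N, I) = -14 (S(N, I) = -7*2 = -14)
G = 11 (G = 7 + (-2)² = 7 + 4 = 11)
-13*G + S(-3, d(-4, -1)) = -13*11 - 14 = -143 - 14 = -157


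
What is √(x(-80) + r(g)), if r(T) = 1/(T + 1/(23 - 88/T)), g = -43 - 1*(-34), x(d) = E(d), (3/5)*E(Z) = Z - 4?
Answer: I*√2224410/126 ≈ 11.837*I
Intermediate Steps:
E(Z) = -20/3 + 5*Z/3 (E(Z) = 5*(Z - 4)/3 = 5*(-4 + Z)/3 = -20/3 + 5*Z/3)
x(d) = -20/3 + 5*d/3
g = -9 (g = -43 + 34 = -9)
√(x(-80) + r(g)) = √((-20/3 + (5/3)*(-80)) + (-88 + 23*(-9))/((-9)*(-87 + 23*(-9)))) = √((-20/3 - 400/3) - (-88 - 207)/(9*(-87 - 207))) = √(-140 - ⅑*(-295)/(-294)) = √(-140 - ⅑*(-1/294)*(-295)) = √(-140 - 295/2646) = √(-370735/2646) = I*√2224410/126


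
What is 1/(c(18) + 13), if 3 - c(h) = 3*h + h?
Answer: -1/56 ≈ -0.017857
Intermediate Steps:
c(h) = 3 - 4*h (c(h) = 3 - (3*h + h) = 3 - 4*h)
1/(c(18) + 13) = 1/((3 - 4*18) + 13) = 1/((3 - 72) + 13) = 1/(-69 + 13) = 1/(-56) = -1/56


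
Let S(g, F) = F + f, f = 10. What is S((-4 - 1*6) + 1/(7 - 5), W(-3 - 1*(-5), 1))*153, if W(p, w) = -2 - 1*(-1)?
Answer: 1377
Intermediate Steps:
W(p, w) = -1 (W(p, w) = -2 + 1 = -1)
S(g, F) = 10 + F (S(g, F) = F + 10 = 10 + F)
S((-4 - 1*6) + 1/(7 - 5), W(-3 - 1*(-5), 1))*153 = (10 - 1)*153 = 9*153 = 1377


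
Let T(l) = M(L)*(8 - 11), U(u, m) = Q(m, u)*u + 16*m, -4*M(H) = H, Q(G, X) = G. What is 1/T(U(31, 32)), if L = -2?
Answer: -⅔ ≈ -0.66667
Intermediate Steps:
M(H) = -H/4
U(u, m) = 16*m + m*u (U(u, m) = m*u + 16*m = 16*m + m*u)
T(l) = -3/2 (T(l) = (-¼*(-2))*(8 - 11) = (½)*(-3) = -3/2)
1/T(U(31, 32)) = 1/(-3/2) = -⅔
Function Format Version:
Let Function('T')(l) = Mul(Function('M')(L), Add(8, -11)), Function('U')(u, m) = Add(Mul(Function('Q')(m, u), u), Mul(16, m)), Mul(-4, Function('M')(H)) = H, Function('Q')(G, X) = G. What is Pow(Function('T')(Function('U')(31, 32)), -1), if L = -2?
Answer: Rational(-2, 3) ≈ -0.66667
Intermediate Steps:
Function('M')(H) = Mul(Rational(-1, 4), H)
Function('U')(u, m) = Add(Mul(16, m), Mul(m, u)) (Function('U')(u, m) = Add(Mul(m, u), Mul(16, m)) = Add(Mul(16, m), Mul(m, u)))
Function('T')(l) = Rational(-3, 2) (Function('T')(l) = Mul(Mul(Rational(-1, 4), -2), Add(8, -11)) = Mul(Rational(1, 2), -3) = Rational(-3, 2))
Pow(Function('T')(Function('U')(31, 32)), -1) = Pow(Rational(-3, 2), -1) = Rational(-2, 3)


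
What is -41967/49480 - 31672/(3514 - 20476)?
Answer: 427643153/419639880 ≈ 1.0191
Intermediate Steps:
-41967/49480 - 31672/(3514 - 20476) = -41967*1/49480 - 31672/(-16962) = -41967/49480 - 31672*(-1/16962) = -41967/49480 + 15836/8481 = 427643153/419639880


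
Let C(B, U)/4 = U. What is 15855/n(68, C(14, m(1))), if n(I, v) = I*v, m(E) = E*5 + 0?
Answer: 3171/272 ≈ 11.658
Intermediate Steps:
m(E) = 5*E (m(E) = 5*E + 0 = 5*E)
C(B, U) = 4*U
15855/n(68, C(14, m(1))) = 15855/((68*(4*(5*1)))) = 15855/((68*(4*5))) = 15855/((68*20)) = 15855/1360 = 15855*(1/1360) = 3171/272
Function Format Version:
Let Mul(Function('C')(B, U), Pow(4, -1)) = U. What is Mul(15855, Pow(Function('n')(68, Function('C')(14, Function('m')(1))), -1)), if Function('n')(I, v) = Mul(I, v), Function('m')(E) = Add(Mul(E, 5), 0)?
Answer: Rational(3171, 272) ≈ 11.658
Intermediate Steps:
Function('m')(E) = Mul(5, E) (Function('m')(E) = Add(Mul(5, E), 0) = Mul(5, E))
Function('C')(B, U) = Mul(4, U)
Mul(15855, Pow(Function('n')(68, Function('C')(14, Function('m')(1))), -1)) = Mul(15855, Pow(Mul(68, Mul(4, Mul(5, 1))), -1)) = Mul(15855, Pow(Mul(68, Mul(4, 5)), -1)) = Mul(15855, Pow(Mul(68, 20), -1)) = Mul(15855, Pow(1360, -1)) = Mul(15855, Rational(1, 1360)) = Rational(3171, 272)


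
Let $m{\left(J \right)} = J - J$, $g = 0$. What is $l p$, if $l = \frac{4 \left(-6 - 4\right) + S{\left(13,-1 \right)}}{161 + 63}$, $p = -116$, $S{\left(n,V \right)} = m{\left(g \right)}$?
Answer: $\frac{145}{7} \approx 20.714$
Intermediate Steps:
$m{\left(J \right)} = 0$
$S{\left(n,V \right)} = 0$
$l = - \frac{5}{28}$ ($l = \frac{4 \left(-6 - 4\right) + 0}{161 + 63} = \frac{4 \left(-10\right) + 0}{224} = \left(-40 + 0\right) \frac{1}{224} = \left(-40\right) \frac{1}{224} = - \frac{5}{28} \approx -0.17857$)
$l p = \left(- \frac{5}{28}\right) \left(-116\right) = \frac{145}{7}$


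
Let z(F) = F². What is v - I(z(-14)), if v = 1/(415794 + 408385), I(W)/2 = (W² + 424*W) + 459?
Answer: -201065060481/824179 ≈ -2.4396e+5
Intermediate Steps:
I(W) = 918 + 2*W² + 848*W (I(W) = 2*((W² + 424*W) + 459) = 2*(459 + W² + 424*W) = 918 + 2*W² + 848*W)
v = 1/824179 ≈ 1.2133e-6
v - I(z(-14)) = 1/824179 - (918 + 2*((-14)²)² + 848*(-14)²) = 1/824179 - (918 + 2*196² + 848*196) = 1/824179 - (918 + 2*38416 + 166208) = 1/824179 - (918 + 76832 + 166208) = 1/824179 - 1*243958 = 1/824179 - 243958 = -201065060481/824179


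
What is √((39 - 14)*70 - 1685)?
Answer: √65 ≈ 8.0623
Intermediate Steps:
√((39 - 14)*70 - 1685) = √(25*70 - 1685) = √(1750 - 1685) = √65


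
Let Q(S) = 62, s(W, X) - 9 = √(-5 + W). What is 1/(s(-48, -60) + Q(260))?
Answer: 71/5094 - I*√53/5094 ≈ 0.013938 - 0.0014292*I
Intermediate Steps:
s(W, X) = 9 + √(-5 + W)
1/(s(-48, -60) + Q(260)) = 1/((9 + √(-5 - 48)) + 62) = 1/((9 + √(-53)) + 62) = 1/((9 + I*√53) + 62) = 1/(71 + I*√53)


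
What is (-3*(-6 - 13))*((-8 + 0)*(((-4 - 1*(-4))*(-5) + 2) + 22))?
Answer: -10944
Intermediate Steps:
(-3*(-6 - 13))*((-8 + 0)*(((-4 - 1*(-4))*(-5) + 2) + 22)) = (-3*(-19))*(-8*(((-4 + 4)*(-5) + 2) + 22)) = 57*(-8*((0*(-5) + 2) + 22)) = 57*(-8*((0 + 2) + 22)) = 57*(-8*(2 + 22)) = 57*(-8*24) = 57*(-192) = -10944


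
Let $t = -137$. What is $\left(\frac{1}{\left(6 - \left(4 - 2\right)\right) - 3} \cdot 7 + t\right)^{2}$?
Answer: $16900$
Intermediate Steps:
$\left(\frac{1}{\left(6 - \left(4 - 2\right)\right) - 3} \cdot 7 + t\right)^{2} = \left(\frac{1}{\left(6 - \left(4 - 2\right)\right) - 3} \cdot 7 - 137\right)^{2} = \left(\frac{1}{\left(6 - 2\right) - 3} \cdot 7 - 137\right)^{2} = \left(\frac{1}{4 - 3} \cdot 7 - 137\right)^{2} = \left(1^{-1} \cdot 7 - 137\right)^{2} = \left(1 \cdot 7 - 137\right)^{2} = \left(7 - 137\right)^{2} = \left(-130\right)^{2} = 16900$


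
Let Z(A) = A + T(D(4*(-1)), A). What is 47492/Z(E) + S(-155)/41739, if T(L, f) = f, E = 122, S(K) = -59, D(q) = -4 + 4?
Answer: 495563548/2546079 ≈ 194.64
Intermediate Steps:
D(q) = 0
Z(A) = 2*A (Z(A) = A + A = 2*A)
47492/Z(E) + S(-155)/41739 = 47492/((2*122)) - 59/41739 = 47492/244 - 59*1/41739 = 47492*(1/244) - 59/41739 = 11873/61 - 59/41739 = 495563548/2546079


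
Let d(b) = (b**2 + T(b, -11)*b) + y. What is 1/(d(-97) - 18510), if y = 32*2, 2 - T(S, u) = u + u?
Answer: -1/11365 ≈ -8.7989e-5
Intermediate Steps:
T(S, u) = 2 - 2*u (T(S, u) = 2 - (u + u) = 2 - 2*u)
y = 64
d(b) = 64 + b**2 + 24*b (d(b) = (b**2 + (2 - 2*(-11))*b) + 64 = (b**2 + (2 + 22)*b) + 64 = (b**2 + 24*b) + 64 = 64 + b**2 + 24*b)
1/(d(-97) - 18510) = 1/((64 + (-97)**2 + 24*(-97)) - 18510) = 1/((64 + 9409 - 2328) - 18510) = 1/(7145 - 18510) = 1/(-11365) = -1/11365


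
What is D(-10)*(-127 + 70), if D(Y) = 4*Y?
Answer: 2280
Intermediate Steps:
D(-10)*(-127 + 70) = (4*(-10))*(-127 + 70) = -40*(-57) = 2280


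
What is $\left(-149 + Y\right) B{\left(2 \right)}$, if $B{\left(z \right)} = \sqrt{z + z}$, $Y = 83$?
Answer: $-132$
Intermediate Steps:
$B{\left(z \right)} = \sqrt{2} \sqrt{z}$ ($B{\left(z \right)} = \sqrt{2 z} = \sqrt{2} \sqrt{z}$)
$\left(-149 + Y\right) B{\left(2 \right)} = \left(-149 + 83\right) \sqrt{2} \sqrt{2} = \left(-66\right) 2 = -132$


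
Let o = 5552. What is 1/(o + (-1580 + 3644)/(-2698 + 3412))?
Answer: 119/661032 ≈ 0.00018002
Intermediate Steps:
1/(o + (-1580 + 3644)/(-2698 + 3412)) = 1/(5552 + (-1580 + 3644)/(-2698 + 3412)) = 1/(5552 + 2064/714) = 1/(5552 + 2064*(1/714)) = 1/(5552 + 344/119) = 1/(661032/119) = 119/661032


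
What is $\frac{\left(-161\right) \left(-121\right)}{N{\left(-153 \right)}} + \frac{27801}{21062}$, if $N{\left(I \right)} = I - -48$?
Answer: $- \frac{58198531}{315930} \approx -184.21$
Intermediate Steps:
$N{\left(I \right)} = 48 + I$ ($N{\left(I \right)} = I + 48 = 48 + I$)
$\frac{\left(-161\right) \left(-121\right)}{N{\left(-153 \right)}} + \frac{27801}{21062} = \frac{\left(-161\right) \left(-121\right)}{48 - 153} + \frac{27801}{21062} = \frac{19481}{-105} + 27801 \cdot \frac{1}{21062} = 19481 \left(- \frac{1}{105}\right) + \frac{27801}{21062} = - \frac{2783}{15} + \frac{27801}{21062} = - \frac{58198531}{315930}$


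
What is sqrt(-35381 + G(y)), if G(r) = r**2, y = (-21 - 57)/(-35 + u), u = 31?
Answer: I*sqrt(140003)/2 ≈ 187.08*I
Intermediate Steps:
y = 39/2 (y = (-21 - 57)/(-35 + 31) = -78/(-4) = -78*(-1/4) = 39/2 ≈ 19.500)
sqrt(-35381 + G(y)) = sqrt(-35381 + (39/2)**2) = sqrt(-35381 + 1521/4) = sqrt(-140003/4) = I*sqrt(140003)/2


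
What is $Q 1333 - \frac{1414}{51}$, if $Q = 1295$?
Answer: $\frac{88036571}{51} \approx 1.7262 \cdot 10^{6}$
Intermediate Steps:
$Q 1333 - \frac{1414}{51} = 1295 \cdot 1333 - \frac{1414}{51} = 1726235 - \frac{1414}{51} = \frac{88036571}{51}$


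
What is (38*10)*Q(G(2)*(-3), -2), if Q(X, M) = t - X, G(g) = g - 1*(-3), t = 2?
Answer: 6460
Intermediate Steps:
G(g) = 3 + g (G(g) = g + 3 = 3 + g)
Q(X, M) = 2 - X
(38*10)*Q(G(2)*(-3), -2) = (38*10)*(2 - (3 + 2)*(-3)) = 380*(2 - 5*(-3)) = 380*(2 - 1*(-15)) = 380*(2 + 15) = 380*17 = 6460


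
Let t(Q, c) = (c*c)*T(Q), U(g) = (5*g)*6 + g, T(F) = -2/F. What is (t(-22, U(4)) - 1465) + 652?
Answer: 6433/11 ≈ 584.82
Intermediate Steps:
U(g) = 31*g (U(g) = 30*g + g = 31*g)
t(Q, c) = -2*c²/Q (t(Q, c) = (c*c)*(-2/Q) = c²*(-2/Q) = -2*c²/Q)
(t(-22, U(4)) - 1465) + 652 = (-2*(31*4)²/(-22) - 1465) + 652 = (-2*(-1/22)*124² - 1465) + 652 = (-2*(-1/22)*15376 - 1465) + 652 = (15376/11 - 1465) + 652 = -739/11 + 652 = 6433/11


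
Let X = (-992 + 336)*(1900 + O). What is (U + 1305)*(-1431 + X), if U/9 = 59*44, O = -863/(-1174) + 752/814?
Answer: -7360688127759831/238909 ≈ -3.0810e+10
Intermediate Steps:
O = 792665/477818 (O = -863*(-1/1174) + 752*(1/814) = 863/1174 + 376/407 = 792665/477818 ≈ 1.6589)
U = 23364 (U = 9*(59*44) = 9*2596 = 23364)
X = -298036171720/238909 (X = (-992 + 336)*(1900 + 792665/477818) = -656*908646865/477818 = -298036171720/238909 ≈ -1.2475e+6)
(U + 1305)*(-1431 + X) = (23364 + 1305)*(-1431 - 298036171720/238909) = 24669*(-298378050499/238909) = -7360688127759831/238909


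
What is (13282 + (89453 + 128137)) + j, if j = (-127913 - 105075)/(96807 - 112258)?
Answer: 3567436260/15451 ≈ 2.3089e+5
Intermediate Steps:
j = 232988/15451 (j = -232988/(-15451) = -232988*(-1/15451) = 232988/15451 ≈ 15.079)
(13282 + (89453 + 128137)) + j = (13282 + (89453 + 128137)) + 232988/15451 = (13282 + 217590) + 232988/15451 = 230872 + 232988/15451 = 3567436260/15451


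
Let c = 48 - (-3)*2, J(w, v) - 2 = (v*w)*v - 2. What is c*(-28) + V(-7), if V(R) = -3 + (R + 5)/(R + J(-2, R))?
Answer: -159073/105 ≈ -1515.0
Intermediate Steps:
J(w, v) = w*v² (J(w, v) = 2 + ((v*w)*v - 2) = 2 + (w*v² - 2) = 2 + (-2 + w*v²) = w*v²)
c = 54 (c = 48 - 1*(-6) = 48 + 6 = 54)
V(R) = -3 + (5 + R)/(R - 2*R²) (V(R) = -3 + (R + 5)/(R - 2*R²) = -3 + (5 + R)/(R - 2*R²))
c*(-28) + V(-7) = 54*(-28) + (-5 - 6*(-7)² + 2*(-7))/((-7)*(-1 + 2*(-7))) = -1512 - (-5 - 6*49 - 14)/(7*(-1 - 14)) = -1512 - ⅐*(-5 - 294 - 14)/(-15) = -1512 - ⅐*(-1/15)*(-313) = -1512 - 313/105 = -159073/105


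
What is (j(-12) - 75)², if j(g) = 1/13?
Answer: 948676/169 ≈ 5613.5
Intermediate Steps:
j(g) = 1/13
(j(-12) - 75)² = (1/13 - 75)² = (-974/13)² = 948676/169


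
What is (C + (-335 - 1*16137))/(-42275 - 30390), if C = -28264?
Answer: 44736/72665 ≈ 0.61565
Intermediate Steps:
(C + (-335 - 1*16137))/(-42275 - 30390) = (-28264 + (-335 - 1*16137))/(-42275 - 30390) = (-28264 + (-335 - 16137))/(-72665) = (-28264 - 16472)*(-1/72665) = -44736*(-1/72665) = 44736/72665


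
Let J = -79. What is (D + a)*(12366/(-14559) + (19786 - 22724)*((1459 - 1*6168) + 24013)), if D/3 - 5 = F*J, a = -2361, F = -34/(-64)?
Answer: 10885825703888289/77648 ≈ 1.4019e+11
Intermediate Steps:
F = 17/32 (F = -34*(-1/64) = 17/32 ≈ 0.53125)
D = -3549/32 (D = 15 + 3*((17/32)*(-79)) = 15 + 3*(-1343/32) = 15 - 4029/32 = -3549/32 ≈ -110.91)
(D + a)*(12366/(-14559) + (19786 - 22724)*((1459 - 1*6168) + 24013)) = (-3549/32 - 2361)*(12366/(-14559) + (19786 - 22724)*((1459 - 1*6168) + 24013)) = -79101*(12366*(-1/14559) - 2938*((1459 - 6168) + 24013))/32 = -79101*(-4122/4853 - 2938*(-4709 + 24013))/32 = -79101*(-4122/4853 - 2938*19304)/32 = -79101*(-4122/4853 - 56715152)/32 = -79101/32*(-275238636778/4853) = 10885825703888289/77648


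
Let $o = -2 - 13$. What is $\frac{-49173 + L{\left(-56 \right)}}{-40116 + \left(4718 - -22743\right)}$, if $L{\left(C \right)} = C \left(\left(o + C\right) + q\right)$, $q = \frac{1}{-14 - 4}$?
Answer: $\frac{81349}{22779} \approx 3.5712$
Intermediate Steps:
$o = -15$ ($o = -2 - 13 = -15$)
$q = - \frac{1}{18}$ ($q = \frac{1}{-18} = - \frac{1}{18} \approx -0.055556$)
$L{\left(C \right)} = C \left(- \frac{271}{18} + C\right)$ ($L{\left(C \right)} = C \left(\left(-15 + C\right) - \frac{1}{18}\right) = C \left(- \frac{271}{18} + C\right)$)
$\frac{-49173 + L{\left(-56 \right)}}{-40116 + \left(4718 - -22743\right)} = \frac{-49173 + \frac{1}{18} \left(-56\right) \left(-271 + 18 \left(-56\right)\right)}{-40116 + \left(4718 - -22743\right)} = \frac{-49173 + \frac{1}{18} \left(-56\right) \left(-271 - 1008\right)}{-40116 + \left(4718 + 22743\right)} = \frac{-49173 + \frac{1}{18} \left(-56\right) \left(-1279\right)}{-40116 + 27461} = \frac{-49173 + \frac{35812}{9}}{-12655} = \left(- \frac{406745}{9}\right) \left(- \frac{1}{12655}\right) = \frac{81349}{22779}$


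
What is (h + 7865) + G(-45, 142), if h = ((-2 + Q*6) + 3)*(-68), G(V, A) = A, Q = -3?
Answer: 9163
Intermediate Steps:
h = 1156 (h = ((-2 - 3*6) + 3)*(-68) = ((-2 - 18) + 3)*(-68) = (-20 + 3)*(-68) = -17*(-68) = 1156)
(h + 7865) + G(-45, 142) = (1156 + 7865) + 142 = 9021 + 142 = 9163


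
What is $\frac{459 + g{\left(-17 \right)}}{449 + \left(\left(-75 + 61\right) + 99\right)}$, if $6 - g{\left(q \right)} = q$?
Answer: $\frac{241}{267} \approx 0.90262$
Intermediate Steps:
$g{\left(q \right)} = 6 - q$
$\frac{459 + g{\left(-17 \right)}}{449 + \left(\left(-75 + 61\right) + 99\right)} = \frac{459 + \left(6 - -17\right)}{449 + \left(\left(-75 + 61\right) + 99\right)} = \frac{459 + \left(6 + 17\right)}{449 + \left(-14 + 99\right)} = \frac{459 + 23}{449 + 85} = \frac{482}{534} = 482 \cdot \frac{1}{534} = \frac{241}{267}$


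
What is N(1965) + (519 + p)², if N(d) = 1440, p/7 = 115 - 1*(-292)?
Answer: 11344864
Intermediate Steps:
p = 2849 (p = 7*(115 - 1*(-292)) = 7*(115 + 292) = 7*407 = 2849)
N(1965) + (519 + p)² = 1440 + (519 + 2849)² = 1440 + 3368² = 1440 + 11343424 = 11344864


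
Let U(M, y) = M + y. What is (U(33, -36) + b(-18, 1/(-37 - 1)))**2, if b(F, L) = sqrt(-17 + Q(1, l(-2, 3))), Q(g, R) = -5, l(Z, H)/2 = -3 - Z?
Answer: (3 - I*sqrt(22))**2 ≈ -13.0 - 28.142*I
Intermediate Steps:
l(Z, H) = -6 - 2*Z (l(Z, H) = 2*(-3 - Z) = -6 - 2*Z)
b(F, L) = I*sqrt(22) (b(F, L) = sqrt(-17 - 5) = sqrt(-22) = I*sqrt(22))
(U(33, -36) + b(-18, 1/(-37 - 1)))**2 = ((33 - 36) + I*sqrt(22))**2 = (-3 + I*sqrt(22))**2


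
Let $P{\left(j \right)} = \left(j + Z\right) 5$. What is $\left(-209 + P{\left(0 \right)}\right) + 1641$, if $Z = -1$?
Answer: $1427$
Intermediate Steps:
$P{\left(j \right)} = -5 + 5 j$ ($P{\left(j \right)} = \left(j - 1\right) 5 = \left(-1 + j\right) 5 = -5 + 5 j$)
$\left(-209 + P{\left(0 \right)}\right) + 1641 = \left(-209 + \left(-5 + 5 \cdot 0\right)\right) + 1641 = \left(-209 + \left(-5 + 0\right)\right) + 1641 = \left(-209 - 5\right) + 1641 = -214 + 1641 = 1427$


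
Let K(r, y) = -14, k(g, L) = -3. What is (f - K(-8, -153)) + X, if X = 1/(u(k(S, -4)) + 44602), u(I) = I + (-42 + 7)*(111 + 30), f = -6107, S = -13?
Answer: -241672751/39664 ≈ -6093.0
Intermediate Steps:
u(I) = -4935 + I (u(I) = I - 35*141 = I - 4935 = -4935 + I)
X = 1/39664 (X = 1/((-4935 - 3) + 44602) = 1/(-4938 + 44602) = 1/39664 ≈ 2.5212e-5)
(f - K(-8, -153)) + X = (-6107 - 1*(-14)) + 1/39664 = (-6107 + 14) + 1/39664 = -6093 + 1/39664 = -241672751/39664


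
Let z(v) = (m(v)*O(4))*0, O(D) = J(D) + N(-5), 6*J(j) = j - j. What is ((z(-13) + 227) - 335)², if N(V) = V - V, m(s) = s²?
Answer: 11664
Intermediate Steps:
N(V) = 0
J(j) = 0 (J(j) = (j - j)/6 = (⅙)*0 = 0)
O(D) = 0 (O(D) = 0 + 0 = 0)
z(v) = 0 (z(v) = (v²*0)*0 = 0*0 = 0)
((z(-13) + 227) - 335)² = ((0 + 227) - 335)² = (227 - 335)² = (-108)² = 11664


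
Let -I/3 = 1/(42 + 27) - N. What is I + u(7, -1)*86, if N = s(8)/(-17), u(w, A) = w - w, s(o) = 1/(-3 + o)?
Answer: -154/1955 ≈ -0.078772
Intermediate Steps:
u(w, A) = 0
N = -1/85 (N = 1/((-3 + 8)*(-17)) = -1/17/5 = (⅕)*(-1/17) = -1/85 ≈ -0.011765)
I = -154/1955 (I = -3*(1/(42 + 27) - 1*(-1/85)) = -3*(1/69 + 1/85) = -3*154/5865 = -154/1955 ≈ -0.078772)
I + u(7, -1)*86 = -154/1955 + 0*86 = -154/1955 + 0 = -154/1955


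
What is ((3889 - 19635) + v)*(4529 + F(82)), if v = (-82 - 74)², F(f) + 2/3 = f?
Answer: 118808290/3 ≈ 3.9603e+7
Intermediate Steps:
F(f) = -⅔ + f
v = 24336 (v = (-156)² = 24336)
((3889 - 19635) + v)*(4529 + F(82)) = ((3889 - 19635) + 24336)*(4529 + (-⅔ + 82)) = (-15746 + 24336)*(4529 + 244/3) = 8590*(13831/3) = 118808290/3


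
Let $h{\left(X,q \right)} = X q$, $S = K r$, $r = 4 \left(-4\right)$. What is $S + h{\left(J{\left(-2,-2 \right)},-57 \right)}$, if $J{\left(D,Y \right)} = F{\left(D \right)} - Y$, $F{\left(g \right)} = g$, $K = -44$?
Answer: $704$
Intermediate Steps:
$r = -16$
$J{\left(D,Y \right)} = D - Y$
$S = 704$ ($S = \left(-44\right) \left(-16\right) = 704$)
$S + h{\left(J{\left(-2,-2 \right)},-57 \right)} = 704 + \left(-2 - -2\right) \left(-57\right) = 704 + \left(-2 + 2\right) \left(-57\right) = 704 + 0 \left(-57\right) = 704 + 0 = 704$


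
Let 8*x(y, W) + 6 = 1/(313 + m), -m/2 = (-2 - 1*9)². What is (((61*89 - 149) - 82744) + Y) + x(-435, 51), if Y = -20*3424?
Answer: -82896617/568 ≈ -1.4594e+5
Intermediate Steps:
m = -242 (m = -2*(-2 - 1*9)² = -2*(-2 - 9)² = -2*(-11)² = -2*121 = -242)
Y = -68480
x(y, W) = -425/568 (x(y, W) = -¾ + 1/(8*(313 - 242)) = -¾ + (⅛)/71 = -¾ + (⅛)*(1/71) = -¾ + 1/568 = -425/568)
(((61*89 - 149) - 82744) + Y) + x(-435, 51) = (((61*89 - 149) - 82744) - 68480) - 425/568 = (((5429 - 149) - 82744) - 68480) - 425/568 = ((5280 - 82744) - 68480) - 425/568 = (-77464 - 68480) - 425/568 = -145944 - 425/568 = -82896617/568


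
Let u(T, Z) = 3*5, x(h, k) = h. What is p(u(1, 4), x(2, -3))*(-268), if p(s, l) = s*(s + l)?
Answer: -68340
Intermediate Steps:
u(T, Z) = 15
p(s, l) = s*(l + s)
p(u(1, 4), x(2, -3))*(-268) = (15*(2 + 15))*(-268) = (15*17)*(-268) = 255*(-268) = -68340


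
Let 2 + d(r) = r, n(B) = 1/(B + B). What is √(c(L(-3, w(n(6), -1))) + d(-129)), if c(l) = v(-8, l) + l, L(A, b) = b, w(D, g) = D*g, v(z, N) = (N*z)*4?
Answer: I*√4623/6 ≈ 11.332*I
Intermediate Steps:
n(B) = 1/(2*B)
v(z, N) = 4*N*z
d(r) = -2 + r
c(l) = -31*l (c(l) = 4*l*(-8) + l = -32*l + l = -31*l)
√(c(L(-3, w(n(6), -1))) + d(-129)) = √(-31*(½)/6*(-1) + (-2 - 129)) = √(-31*(½)*(⅙)*(-1) - 131) = √(-31*(-1)/12 - 131) = √(-31*(-1/12) - 131) = √(31/12 - 131) = √(-1541/12) = I*√4623/6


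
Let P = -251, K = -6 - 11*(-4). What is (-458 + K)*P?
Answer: 105420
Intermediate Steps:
K = 38 (K = -6 + 44 = 38)
(-458 + K)*P = (-458 + 38)*(-251) = -420*(-251) = 105420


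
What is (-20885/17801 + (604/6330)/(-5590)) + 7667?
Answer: 1207143570875899/157470761175 ≈ 7665.8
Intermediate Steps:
(-20885/17801 + (604/6330)/(-5590)) + 7667 = (-20885*1/17801 + (604*(1/6330))*(-1/5590)) + 7667 = (-20885/17801 + (302/3165)*(-1/5590)) + 7667 = (-20885/17801 - 151/8846175) + 7667 = -184755052826/157470761175 + 7667 = 1207143570875899/157470761175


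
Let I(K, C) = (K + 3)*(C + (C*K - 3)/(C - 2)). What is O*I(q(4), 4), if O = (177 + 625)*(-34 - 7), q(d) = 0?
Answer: -246615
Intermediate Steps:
I(K, C) = (3 + K)*(C + (-3 + C*K)/(-2 + C))
O = -32882 (O = 802*(-41) = -32882)
O*I(q(4), 4) = -32882*(-9 - 6*4 - 3*0 + 3*4² + 4*0 + 4*0² + 0*4²)/(-2 + 4) = -32882*(-9 - 24 + 0 + 3*16 + 0 + 4*0 + 0*16)/2 = -16441*(-9 - 24 + 0 + 48 + 0 + 0 + 0) = -16441*15 = -32882*15/2 = -246615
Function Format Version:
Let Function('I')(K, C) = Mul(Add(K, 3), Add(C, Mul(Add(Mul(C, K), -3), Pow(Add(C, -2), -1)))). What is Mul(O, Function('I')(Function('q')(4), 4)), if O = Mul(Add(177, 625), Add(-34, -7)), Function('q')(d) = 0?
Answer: -246615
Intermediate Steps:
Function('I')(K, C) = Mul(Add(3, K), Add(C, Mul(Pow(Add(-2, C), -1), Add(-3, Mul(C, K))))) (Function('I')(K, C) = Mul(Add(3, K), Add(C, Mul(Add(-3, Mul(C, K)), Pow(Add(-2, C), -1)))) = Mul(Add(3, K), Add(C, Mul(Pow(Add(-2, C), -1), Add(-3, Mul(C, K))))))
O = -32882 (O = Mul(802, -41) = -32882)
Mul(O, Function('I')(Function('q')(4), 4)) = Mul(-32882, Mul(Pow(Add(-2, 4), -1), Add(-9, Mul(-6, 4), Mul(-3, 0), Mul(3, Pow(4, 2)), Mul(4, 0), Mul(4, Pow(0, 2)), Mul(0, Pow(4, 2))))) = Mul(-32882, Mul(Pow(2, -1), Add(-9, -24, 0, Mul(3, 16), 0, Mul(4, 0), Mul(0, 16)))) = Mul(-32882, Mul(Rational(1, 2), Add(-9, -24, 0, 48, 0, 0, 0))) = Mul(-32882, Mul(Rational(1, 2), 15)) = Mul(-32882, Rational(15, 2)) = -246615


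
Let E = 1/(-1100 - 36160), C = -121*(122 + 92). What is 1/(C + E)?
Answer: -37260/964810441 ≈ -3.8619e-5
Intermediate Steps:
C = -25894 (C = -121*214 = -25894)
E = -1/37260 (E = 1/(-37260) = -1/37260 ≈ -2.6838e-5)
1/(C + E) = 1/(-25894 - 1/37260) = 1/(-964810441/37260) = -37260/964810441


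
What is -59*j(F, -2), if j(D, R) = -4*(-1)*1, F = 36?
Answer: -236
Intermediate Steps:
j(D, R) = 4 (j(D, R) = 4*1 = 4)
-59*j(F, -2) = -59*4 = -236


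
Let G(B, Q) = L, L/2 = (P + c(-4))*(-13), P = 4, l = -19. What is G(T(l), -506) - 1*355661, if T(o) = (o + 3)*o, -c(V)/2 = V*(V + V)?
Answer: -354101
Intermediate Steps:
c(V) = -4*V² (c(V) = -2*V*(V + V) = -2*V*2*V = -4*V²)
T(o) = o*(3 + o) (T(o) = (3 + o)*o = o*(3 + o))
L = 1560 (L = 2*((4 - 4*(-4)²)*(-13)) = 2*((4 - 4*16)*(-13)) = 2*((4 - 64)*(-13)) = 2*(-60*(-13)) = 2*780 = 1560)
G(B, Q) = 1560
G(T(l), -506) - 1*355661 = 1560 - 1*355661 = 1560 - 355661 = -354101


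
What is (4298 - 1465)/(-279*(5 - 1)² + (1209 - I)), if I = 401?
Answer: -2833/3656 ≈ -0.77489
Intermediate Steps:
(4298 - 1465)/(-279*(5 - 1)² + (1209 - I)) = (4298 - 1465)/(-279*(5 - 1)² + (1209 - 1*401)) = 2833/(-279*4² + (1209 - 401)) = 2833/(-279*16 + 808) = 2833/(-4464 + 808) = 2833/(-3656) = 2833*(-1/3656) = -2833/3656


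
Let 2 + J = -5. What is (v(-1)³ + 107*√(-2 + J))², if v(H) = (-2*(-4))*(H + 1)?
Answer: -103041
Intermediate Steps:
J = -7 (J = -2 - 5 = -7)
v(H) = 8 + 8*H (v(H) = 8*(1 + H) = 8 + 8*H)
(v(-1)³ + 107*√(-2 + J))² = ((8 + 8*(-1))³ + 107*√(-2 - 7))² = ((8 - 8)³ + 107*√(-9))² = (0³ + 107*(3*I))² = (0 + 321*I)² = (321*I)² = -103041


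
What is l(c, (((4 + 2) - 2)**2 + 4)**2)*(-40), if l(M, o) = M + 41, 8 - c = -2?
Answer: -2040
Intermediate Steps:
c = 10 (c = 8 - 1*(-2) = 8 + 2 = 10)
l(M, o) = 41 + M
l(c, (((4 + 2) - 2)**2 + 4)**2)*(-40) = (41 + 10)*(-40) = 51*(-40) = -2040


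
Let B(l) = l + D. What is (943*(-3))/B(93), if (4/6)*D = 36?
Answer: -943/49 ≈ -19.245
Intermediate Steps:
D = 54 (D = (3/2)*36 = 54)
B(l) = 54 + l (B(l) = l + 54 = 54 + l)
(943*(-3))/B(93) = (943*(-3))/(54 + 93) = -2829/147 = -2829*1/147 = -943/49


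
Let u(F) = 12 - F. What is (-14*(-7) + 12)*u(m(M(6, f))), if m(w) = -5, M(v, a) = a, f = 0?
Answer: 1870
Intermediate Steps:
(-14*(-7) + 12)*u(m(M(6, f))) = (-14*(-7) + 12)*(12 - 1*(-5)) = (98 + 12)*(12 + 5) = 110*17 = 1870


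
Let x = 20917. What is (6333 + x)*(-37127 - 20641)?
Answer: -1574178000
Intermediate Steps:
(6333 + x)*(-37127 - 20641) = (6333 + 20917)*(-37127 - 20641) = 27250*(-57768) = -1574178000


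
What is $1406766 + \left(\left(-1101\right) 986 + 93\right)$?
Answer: $321273$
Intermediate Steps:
$1406766 + \left(\left(-1101\right) 986 + 93\right) = 1406766 + \left(-1085586 + 93\right) = 1406766 - 1085493 = 321273$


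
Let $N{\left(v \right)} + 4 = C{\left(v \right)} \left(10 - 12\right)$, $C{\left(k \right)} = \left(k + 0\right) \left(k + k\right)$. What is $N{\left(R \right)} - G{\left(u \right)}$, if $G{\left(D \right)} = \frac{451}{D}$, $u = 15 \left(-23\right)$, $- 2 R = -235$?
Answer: $- \frac{19053554}{345} \approx -55228.0$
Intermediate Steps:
$C{\left(k \right)} = 2 k^{2}$ ($C{\left(k \right)} = k 2 k = 2 k^{2}$)
$R = \frac{235}{2}$ ($R = \left(- \frac{1}{2}\right) \left(-235\right) = \frac{235}{2} \approx 117.5$)
$u = -345$
$N{\left(v \right)} = -4 - 4 v^{2}$ ($N{\left(v \right)} = -4 + 2 v^{2} \left(10 - 12\right) = -4 + 2 v^{2} \left(-2\right) = -4 - 4 v^{2}$)
$N{\left(R \right)} - G{\left(u \right)} = \left(-4 - 4 \left(\frac{235}{2}\right)^{2}\right) - \frac{451}{-345} = \left(-4 - 55225\right) - 451 \left(- \frac{1}{345}\right) = \left(-4 - 55225\right) - - \frac{451}{345} = -55229 + \frac{451}{345} = - \frac{19053554}{345}$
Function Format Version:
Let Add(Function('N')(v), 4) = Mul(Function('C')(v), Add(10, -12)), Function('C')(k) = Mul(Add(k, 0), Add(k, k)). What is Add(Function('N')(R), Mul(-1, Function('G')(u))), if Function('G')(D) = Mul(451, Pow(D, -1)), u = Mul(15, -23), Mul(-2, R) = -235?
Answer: Rational(-19053554, 345) ≈ -55228.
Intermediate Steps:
Function('C')(k) = Mul(2, Pow(k, 2)) (Function('C')(k) = Mul(k, Mul(2, k)) = Mul(2, Pow(k, 2)))
R = Rational(235, 2) (R = Mul(Rational(-1, 2), -235) = Rational(235, 2) ≈ 117.50)
u = -345
Function('N')(v) = Add(-4, Mul(-4, Pow(v, 2))) (Function('N')(v) = Add(-4, Mul(Mul(2, Pow(v, 2)), Add(10, -12))) = Add(-4, Mul(Mul(2, Pow(v, 2)), -2)) = Add(-4, Mul(-4, Pow(v, 2))))
Add(Function('N')(R), Mul(-1, Function('G')(u))) = Add(Add(-4, Mul(-4, Pow(Rational(235, 2), 2))), Mul(-1, Mul(451, Pow(-345, -1)))) = Add(Add(-4, Mul(-4, Rational(55225, 4))), Mul(-1, Mul(451, Rational(-1, 345)))) = Add(Add(-4, -55225), Mul(-1, Rational(-451, 345))) = Add(-55229, Rational(451, 345)) = Rational(-19053554, 345)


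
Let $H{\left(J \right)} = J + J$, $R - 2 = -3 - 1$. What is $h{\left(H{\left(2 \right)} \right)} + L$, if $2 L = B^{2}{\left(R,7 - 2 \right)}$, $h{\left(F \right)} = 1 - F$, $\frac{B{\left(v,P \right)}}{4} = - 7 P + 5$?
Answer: $7197$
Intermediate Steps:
$R = -2$ ($R = 2 - 4 = -2$)
$H{\left(J \right)} = 2 J$
$B{\left(v,P \right)} = 20 - 28 P$ ($B{\left(v,P \right)} = 4 \left(- 7 P + 5\right) = 4 \left(5 - 7 P\right) = 20 - 28 P$)
$L = 7200$ ($L = \frac{\left(20 - 28 \left(7 - 2\right)\right)^{2}}{2} = \frac{\left(20 - 140\right)^{2}}{2} = \frac{\left(-120\right)^{2}}{2} = \frac{1}{2} \cdot 14400 = 7200$)
$h{\left(H{\left(2 \right)} \right)} + L = \left(1 - 2 \cdot 2\right) + 7200 = \left(1 - 4\right) + 7200 = -3 + 7200 = 7197$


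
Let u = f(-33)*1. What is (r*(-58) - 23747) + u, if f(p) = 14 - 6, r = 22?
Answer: -25015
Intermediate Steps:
f(p) = 8
u = 8 (u = 8*1 = 8)
(r*(-58) - 23747) + u = (22*(-58) - 23747) + 8 = (-1276 - 23747) + 8 = -25023 + 8 = -25015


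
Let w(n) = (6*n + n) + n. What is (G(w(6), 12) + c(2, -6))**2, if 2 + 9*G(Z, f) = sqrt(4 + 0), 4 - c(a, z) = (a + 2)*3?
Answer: 64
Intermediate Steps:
w(n) = 8*n (w(n) = 7*n + n = 8*n)
c(a, z) = -2 - 3*a (c(a, z) = 4 - (a + 2)*3 = 4 - (2 + a)*3 = 4 - (6 + 3*a) = 4 + (-6 - 3*a) = -2 - 3*a)
G(Z, f) = 0 (G(Z, f) = -2/9 + sqrt(4 + 0)/9 = -2/9 + sqrt(4)/9 = -2/9 + (1/9)*2 = -2/9 + 2/9 = 0)
(G(w(6), 12) + c(2, -6))**2 = (0 + (-2 - 3*2))**2 = (0 + (-2 - 6))**2 = (0 - 8)**2 = (-8)**2 = 64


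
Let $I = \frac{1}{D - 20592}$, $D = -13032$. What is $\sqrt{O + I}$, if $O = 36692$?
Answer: $\frac{\sqrt{1152305507738}}{5604} \approx 191.55$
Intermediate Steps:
$I = - \frac{1}{33624}$ ($I = \frac{1}{-13032 - 20592} = \frac{1}{-33624} = - \frac{1}{33624} \approx -2.9741 \cdot 10^{-5}$)
$\sqrt{O + I} = \sqrt{36692 - \frac{1}{33624}} = \sqrt{\frac{1233731807}{33624}} = \frac{\sqrt{1152305507738}}{5604}$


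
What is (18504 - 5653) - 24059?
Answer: -11208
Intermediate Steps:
(18504 - 5653) - 24059 = 12851 - 24059 = -11208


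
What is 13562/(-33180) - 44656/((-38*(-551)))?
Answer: -441411809/173680710 ≈ -2.5415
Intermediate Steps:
13562/(-33180) - 44656/((-38*(-551))) = 13562*(-1/33180) - 44656/20938 = -6781/16590 - 44656*1/20938 = -6781/16590 - 22328/10469 = -441411809/173680710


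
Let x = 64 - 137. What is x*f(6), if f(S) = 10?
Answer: -730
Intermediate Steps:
x = -73
x*f(6) = -73*10 = -730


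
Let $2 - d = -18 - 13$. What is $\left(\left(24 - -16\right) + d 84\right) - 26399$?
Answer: $-23587$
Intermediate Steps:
$d = 33$ ($d = 2 - \left(-18 - 13\right) = 2 - -31 = 2 + 31 = 33$)
$\left(\left(24 - -16\right) + d 84\right) - 26399 = \left(\left(24 - -16\right) + 33 \cdot 84\right) - 26399 = \left(\left(24 + 16\right) + 2772\right) - 26399 = \left(40 + 2772\right) - 26399 = 2812 - 26399 = -23587$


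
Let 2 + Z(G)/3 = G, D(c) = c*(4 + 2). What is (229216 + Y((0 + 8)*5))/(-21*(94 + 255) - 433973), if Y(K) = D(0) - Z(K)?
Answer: -114551/220651 ≈ -0.51915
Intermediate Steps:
D(c) = 6*c (D(c) = c*6 = 6*c)
Z(G) = -6 + 3*G
Y(K) = 6 - 3*K (Y(K) = 6*0 - (-6 + 3*K) = 0 + (6 - 3*K) = 6 - 3*K)
(229216 + Y((0 + 8)*5))/(-21*(94 + 255) - 433973) = (229216 + (6 - 3*(0 + 8)*5))/(-21*(94 + 255) - 433973) = (229216 + (6 - 24*5))/(-21*349 - 433973) = (229216 + (6 - 3*40))/(-7329 - 433973) = (229216 + (6 - 120))/(-441302) = (229216 - 114)*(-1/441302) = 229102*(-1/441302) = -114551/220651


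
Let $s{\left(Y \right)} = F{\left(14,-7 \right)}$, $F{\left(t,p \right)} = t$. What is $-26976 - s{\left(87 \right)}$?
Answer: $-26990$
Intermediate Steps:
$s{\left(Y \right)} = 14$
$-26976 - s{\left(87 \right)} = -26976 - 14 = -26990$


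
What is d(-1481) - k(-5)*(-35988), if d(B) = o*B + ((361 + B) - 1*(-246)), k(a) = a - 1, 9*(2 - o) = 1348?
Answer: 18512/9 ≈ 2056.9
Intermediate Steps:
o = -1330/9 (o = 2 - ⅑*1348 = 2 - 1348/9 = -1330/9 ≈ -147.78)
k(a) = -1 + a
d(B) = 607 - 1321*B/9 (d(B) = -1330*B/9 + ((361 + B) - 1*(-246)) = -1330*B/9 + ((361 + B) + 246) = -1330*B/9 + (607 + B) = 607 - 1321*B/9)
d(-1481) - k(-5)*(-35988) = (607 - 1321/9*(-1481)) - (-1 - 5)*(-35988) = (607 + 1956401/9) - (-6)*(-35988) = 1961864/9 - 1*215928 = 1961864/9 - 215928 = 18512/9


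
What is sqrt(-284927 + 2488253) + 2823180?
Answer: 2823180 + 3*sqrt(244814) ≈ 2.8247e+6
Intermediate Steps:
sqrt(-284927 + 2488253) + 2823180 = sqrt(2203326) + 2823180 = 3*sqrt(244814) + 2823180 = 2823180 + 3*sqrt(244814)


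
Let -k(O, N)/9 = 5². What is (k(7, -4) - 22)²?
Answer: 61009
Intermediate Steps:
k(O, N) = -225 (k(O, N) = -9*5² = -9*25 = -225)
(k(7, -4) - 22)² = (-225 - 22)² = (-247)² = 61009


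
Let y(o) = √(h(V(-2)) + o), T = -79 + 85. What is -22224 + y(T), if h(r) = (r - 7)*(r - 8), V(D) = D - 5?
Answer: -22224 + 6*√6 ≈ -22209.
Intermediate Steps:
V(D) = -5 + D
h(r) = (-8 + r)*(-7 + r) (h(r) = (-7 + r)*(-8 + r) = (-8 + r)*(-7 + r))
T = 6
y(o) = √(210 + o) (y(o) = √((56 + (-5 - 2)² - 15*(-5 - 2)) + o) = √((56 + (-7)² - 15*(-7)) + o) = √((56 + 49 + 105) + o) = √(210 + o))
-22224 + y(T) = -22224 + √(210 + 6) = -22224 + √216 = -22224 + 6*√6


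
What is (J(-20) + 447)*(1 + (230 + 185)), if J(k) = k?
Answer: 177632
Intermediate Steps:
(J(-20) + 447)*(1 + (230 + 185)) = (-20 + 447)*(1 + (230 + 185)) = 427*(1 + 415) = 427*416 = 177632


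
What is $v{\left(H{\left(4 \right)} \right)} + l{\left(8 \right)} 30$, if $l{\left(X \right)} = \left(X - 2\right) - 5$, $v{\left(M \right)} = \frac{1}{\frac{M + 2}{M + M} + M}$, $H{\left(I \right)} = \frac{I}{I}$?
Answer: $\frac{152}{5} \approx 30.4$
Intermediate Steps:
$H{\left(I \right)} = 1$
$v{\left(M \right)} = \frac{1}{M + \frac{2 + M}{2 M}}$ ($v{\left(M \right)} = \frac{1}{\frac{2 + M}{2 M} + M} = \frac{1}{M + \frac{2 + M}{2 M}}$)
$l{\left(X \right)} = -7 + X$ ($l{\left(X \right)} = \left(-2 + X\right) - 5 = -7 + X$)
$v{\left(H{\left(4 \right)} \right)} + l{\left(8 \right)} 30 = 2 \cdot 1 \frac{1}{2 + 1 + 2 \cdot 1^{2}} + \left(-7 + 8\right) 30 = 2 \cdot 1 \frac{1}{2 + 1 + 2 \cdot 1} + 1 \cdot 30 = 2 \cdot 1 \frac{1}{2 + 1 + 2} + 30 = 2 \cdot 1 \cdot \frac{1}{5} + 30 = \frac{2}{5} + 30 = \frac{152}{5}$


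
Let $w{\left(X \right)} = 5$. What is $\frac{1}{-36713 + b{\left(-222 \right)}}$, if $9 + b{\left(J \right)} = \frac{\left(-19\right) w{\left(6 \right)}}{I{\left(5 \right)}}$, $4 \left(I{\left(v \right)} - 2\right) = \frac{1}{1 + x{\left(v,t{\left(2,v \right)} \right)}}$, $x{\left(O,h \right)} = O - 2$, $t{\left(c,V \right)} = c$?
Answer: $- \frac{33}{1213346} \approx -2.7198 \cdot 10^{-5}$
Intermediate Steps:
$x{\left(O,h \right)} = -2 + O$
$I{\left(v \right)} = 2 + \frac{1}{4 \left(-1 + v\right)}$ ($I{\left(v \right)} = 2 + \frac{1}{4 \left(1 + \left(-2 + v\right)\right)} = 2 + \frac{1}{4 \left(-1 + v\right)}$)
$b{\left(J \right)} = - \frac{1817}{33}$ ($b{\left(J \right)} = -9 + \frac{\left(-19\right) 5}{\frac{1}{4} \frac{1}{-1 + 5} \left(-7 + 8 \cdot 5\right)} = -9 - \frac{95}{\frac{1}{4} \cdot \frac{1}{4} \left(-7 + 40\right)} = -9 - \frac{95}{\frac{1}{4} \cdot \frac{1}{4} \cdot 33} = -9 - \frac{95}{\frac{33}{16}} = -9 - \frac{1520}{33} = - \frac{1817}{33}$)
$\frac{1}{-36713 + b{\left(-222 \right)}} = \frac{1}{-36713 - \frac{1817}{33}} = \frac{1}{- \frac{1213346}{33}} = - \frac{33}{1213346}$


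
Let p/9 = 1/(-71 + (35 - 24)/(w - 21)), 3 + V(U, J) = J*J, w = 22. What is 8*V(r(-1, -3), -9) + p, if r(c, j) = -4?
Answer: 12477/20 ≈ 623.85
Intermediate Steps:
V(U, J) = -3 + J² (V(U, J) = -3 + J*J = -3 + J²)
p = -3/20 (p = 9/(-71 + (35 - 24)/(22 - 21)) = 9/(-71 + 11/1) = 9/(-71 + 11*1) = 9/(-71 + 11) = 9/(-60) = 9*(-1/60) = -3/20 ≈ -0.15000)
8*V(r(-1, -3), -9) + p = 8*(-3 + (-9)²) - 3/20 = 8*(-3 + 81) - 3/20 = 8*78 - 3/20 = 624 - 3/20 = 12477/20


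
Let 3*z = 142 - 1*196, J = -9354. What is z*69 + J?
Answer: -10596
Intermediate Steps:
z = -18 (z = (142 - 1*196)/3 = (142 - 196)/3 = (⅓)*(-54) = -18)
z*69 + J = -18*69 - 9354 = -1242 - 9354 = -10596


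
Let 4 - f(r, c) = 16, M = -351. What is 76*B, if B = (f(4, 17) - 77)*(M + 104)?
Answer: 1670708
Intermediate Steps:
f(r, c) = -12 (f(r, c) = 4 - 1*16 = 4 - 16 = -12)
B = 21983 (B = (-12 - 77)*(-351 + 104) = -89*(-247) = 21983)
76*B = 76*21983 = 1670708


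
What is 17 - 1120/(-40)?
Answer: 45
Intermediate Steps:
17 - 1120/(-40) = 17 - 1120*(-1)/40 = 17 - 32*(-7/8) = 17 + 28 = 45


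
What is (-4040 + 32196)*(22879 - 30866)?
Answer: -224881972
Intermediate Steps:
(-4040 + 32196)*(22879 - 30866) = 28156*(-7987) = -224881972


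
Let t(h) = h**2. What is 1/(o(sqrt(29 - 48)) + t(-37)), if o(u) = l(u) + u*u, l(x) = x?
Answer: 1350/1822519 - I*sqrt(19)/1822519 ≈ 0.00074073 - 2.3917e-6*I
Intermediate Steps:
o(u) = u + u**2 (o(u) = u + u*u = u + u**2)
1/(o(sqrt(29 - 48)) + t(-37)) = 1/(sqrt(29 - 48)*(1 + sqrt(29 - 48)) + (-37)**2) = 1/(sqrt(-19)*(1 + sqrt(-19)) + 1369) = 1/((I*sqrt(19))*(1 + I*sqrt(19)) + 1369) = 1/(I*sqrt(19)*(1 + I*sqrt(19)) + 1369) = 1/(1369 + I*sqrt(19)*(1 + I*sqrt(19)))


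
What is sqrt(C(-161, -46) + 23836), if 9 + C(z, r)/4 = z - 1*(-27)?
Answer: 4*sqrt(1454) ≈ 152.53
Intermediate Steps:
C(z, r) = 72 + 4*z (C(z, r) = -36 + 4*(z - 1*(-27)) = -36 + 4*(z + 27) = -36 + 4*(27 + z) = -36 + (108 + 4*z) = 72 + 4*z)
sqrt(C(-161, -46) + 23836) = sqrt((72 + 4*(-161)) + 23836) = sqrt((72 - 644) + 23836) = sqrt(-572 + 23836) = sqrt(23264) = 4*sqrt(1454)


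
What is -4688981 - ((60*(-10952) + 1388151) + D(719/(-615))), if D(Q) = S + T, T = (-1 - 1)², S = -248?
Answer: -5419768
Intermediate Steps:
T = 4 (T = (-2)² = 4)
D(Q) = -244 (D(Q) = -248 + 4 = -244)
-4688981 - ((60*(-10952) + 1388151) + D(719/(-615))) = -4688981 - ((60*(-10952) + 1388151) - 244) = -4688981 - ((-657120 + 1388151) - 244) = -4688981 - (731031 - 244) = -4688981 - 1*730787 = -4688981 - 730787 = -5419768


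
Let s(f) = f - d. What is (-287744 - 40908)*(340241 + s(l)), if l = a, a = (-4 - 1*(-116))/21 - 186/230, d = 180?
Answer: -38558309107112/345 ≈ -1.1176e+11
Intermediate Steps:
a = 1561/345 (a = (-4 + 116)*(1/21) - 186*1/230 = 112*(1/21) - 93/115 = 16/3 - 93/115 = 1561/345 ≈ 4.5246)
l = 1561/345 ≈ 4.5246
s(f) = -180 + f (s(f) = f - 1*180 = f - 180 = -180 + f)
(-287744 - 40908)*(340241 + s(l)) = (-287744 - 40908)*(340241 + (-180 + 1561/345)) = -328652*(340241 - 60539/345) = -328652*117322606/345 = -38558309107112/345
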